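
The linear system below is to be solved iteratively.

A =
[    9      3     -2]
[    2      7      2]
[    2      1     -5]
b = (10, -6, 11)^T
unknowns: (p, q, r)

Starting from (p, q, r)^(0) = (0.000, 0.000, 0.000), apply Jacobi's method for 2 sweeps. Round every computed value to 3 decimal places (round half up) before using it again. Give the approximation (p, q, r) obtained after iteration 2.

(0.908, -0.546, -1.927)

Iteration 1:
  p = (10 - (3)·0.000 - (-2)·0.000) / (9) = 1.111
  q = (-6 - (2)·0.000 - (2)·0.000) / (7) = -0.857
  r = (11 - (2)·0.000 - (1)·0.000) / (-5) = -2.200
Iteration 2:
  p = (10 - (3)·-0.857 - (-2)·-2.200) / (9) = 0.908
  q = (-6 - (2)·1.111 - (2)·-2.200) / (7) = -0.546
  r = (11 - (2)·1.111 - (1)·-0.857) / (-5) = -1.927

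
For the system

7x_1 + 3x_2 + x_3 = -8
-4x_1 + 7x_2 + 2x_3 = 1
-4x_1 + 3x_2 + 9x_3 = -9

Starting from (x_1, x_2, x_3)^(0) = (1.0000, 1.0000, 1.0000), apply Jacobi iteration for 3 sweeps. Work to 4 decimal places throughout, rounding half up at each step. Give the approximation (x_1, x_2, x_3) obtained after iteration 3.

Iteration 1:
  x_1 = (-8 - (3)·1.0000 - (1)·1.0000) / (7) = -1.7143
  x_2 = (1 - (-4)·1.0000 - (2)·1.0000) / (7) = 0.4286
  x_3 = (-9 - (-4)·1.0000 - (3)·1.0000) / (9) = -0.8889
Iteration 2:
  x_1 = (-8 - (3)·0.4286 - (1)·-0.8889) / (7) = -1.1996
  x_2 = (1 - (-4)·-1.7143 - (2)·-0.8889) / (7) = -0.5828
  x_3 = (-9 - (-4)·-1.7143 - (3)·0.4286) / (9) = -1.9048
Iteration 3:
  x_1 = (-8 - (3)·-0.5828 - (1)·-1.9048) / (7) = -0.6210
  x_2 = (1 - (-4)·-1.1996 - (2)·-1.9048) / (7) = 0.0016
  x_3 = (-9 - (-4)·-1.1996 - (3)·-0.5828) / (9) = -1.3389

(-0.6210, 0.0016, -1.3389)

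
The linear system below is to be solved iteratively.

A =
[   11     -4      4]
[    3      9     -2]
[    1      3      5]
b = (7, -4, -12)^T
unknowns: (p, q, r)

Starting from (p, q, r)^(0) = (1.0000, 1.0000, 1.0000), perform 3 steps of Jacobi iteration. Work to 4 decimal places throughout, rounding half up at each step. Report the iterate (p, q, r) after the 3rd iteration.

Iteration 1:
  p = (7 - (-4)·1.0000 - (4)·1.0000) / (11) = 0.6364
  q = (-4 - (3)·1.0000 - (-2)·1.0000) / (9) = -0.5556
  r = (-12 - (1)·1.0000 - (3)·1.0000) / (5) = -3.2000
Iteration 2:
  p = (7 - (-4)·-0.5556 - (4)·-3.2000) / (11) = 1.5980
  q = (-4 - (3)·0.6364 - (-2)·-3.2000) / (9) = -1.3677
  r = (-12 - (1)·0.6364 - (3)·-0.5556) / (5) = -2.1939
Iteration 3:
  p = (7 - (-4)·-1.3677 - (4)·-2.1939) / (11) = 0.9368
  q = (-4 - (3)·1.5980 - (-2)·-2.1939) / (9) = -1.4646
  r = (-12 - (1)·1.5980 - (3)·-1.3677) / (5) = -1.8990

(0.9368, -1.4646, -1.8990)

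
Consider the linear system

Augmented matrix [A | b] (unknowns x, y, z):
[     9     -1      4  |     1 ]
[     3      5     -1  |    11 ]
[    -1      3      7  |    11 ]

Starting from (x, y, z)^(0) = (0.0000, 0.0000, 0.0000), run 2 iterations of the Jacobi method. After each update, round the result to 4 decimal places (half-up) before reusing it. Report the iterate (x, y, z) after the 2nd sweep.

Iteration 1:
  x = (1 - (-1)·0.0000 - (4)·0.0000) / (9) = 0.1111
  y = (11 - (3)·0.0000 - (-1)·0.0000) / (5) = 2.2000
  z = (11 - (-1)·0.0000 - (3)·0.0000) / (7) = 1.5714
Iteration 2:
  x = (1 - (-1)·2.2000 - (4)·1.5714) / (9) = -0.3428
  y = (11 - (3)·0.1111 - (-1)·1.5714) / (5) = 2.4476
  z = (11 - (-1)·0.1111 - (3)·2.2000) / (7) = 0.6444

(-0.3428, 2.4476, 0.6444)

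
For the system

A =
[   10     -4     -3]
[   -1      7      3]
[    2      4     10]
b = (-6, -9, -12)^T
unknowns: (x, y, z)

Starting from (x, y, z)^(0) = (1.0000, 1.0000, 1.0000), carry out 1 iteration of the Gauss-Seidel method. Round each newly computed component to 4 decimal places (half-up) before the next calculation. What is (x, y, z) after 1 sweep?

(0.1000, -1.7000, -0.5400)

Iteration 1:
  x = (-6 - (-4)·1.0000 - (-3)·1.0000) / (10) = 0.1000
  y = (-9 - (-1)·0.1000 - (3)·1.0000) / (7) = -1.7000
  z = (-12 - (2)·0.1000 - (4)·-1.7000) / (10) = -0.5400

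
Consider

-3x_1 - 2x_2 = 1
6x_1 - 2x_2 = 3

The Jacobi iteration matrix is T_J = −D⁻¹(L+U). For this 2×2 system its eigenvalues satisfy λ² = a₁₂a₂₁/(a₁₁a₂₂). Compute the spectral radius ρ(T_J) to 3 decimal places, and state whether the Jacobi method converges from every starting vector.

1.414

a₁₂a₂₁/(a₁₁a₂₂) = (-2)·(6) / ((-3)·(-2)) = -2.000000
ρ = √|-2.000000| = √2.000000 = 1.414
ρ > 1, so Jacobi diverges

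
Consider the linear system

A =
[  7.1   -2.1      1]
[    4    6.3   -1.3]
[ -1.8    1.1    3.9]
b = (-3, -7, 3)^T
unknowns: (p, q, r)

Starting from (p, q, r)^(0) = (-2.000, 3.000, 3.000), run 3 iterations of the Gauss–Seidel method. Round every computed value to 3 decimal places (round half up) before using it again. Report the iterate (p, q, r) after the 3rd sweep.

(-0.642, -0.585, 0.638)

Iteration 1:
  p = (-3 - (-2.1)·3.000 - (1)·3.000) / (7.1) = 0.042
  q = (-7 - (4)·0.042 - (-1.3)·3.000) / (6.3) = -0.519
  r = (3 - (-1.8)·0.042 - (1.1)·-0.519) / (3.9) = 0.935
Iteration 2:
  p = (-3 - (-2.1)·-0.519 - (1)·0.935) / (7.1) = -0.708
  q = (-7 - (4)·-0.708 - (-1.3)·0.935) / (6.3) = -0.469
  r = (3 - (-1.8)·-0.708 - (1.1)·-0.469) / (3.9) = 0.575
Iteration 3:
  p = (-3 - (-2.1)·-0.469 - (1)·0.575) / (7.1) = -0.642
  q = (-7 - (4)·-0.642 - (-1.3)·0.575) / (6.3) = -0.585
  r = (3 - (-1.8)·-0.642 - (1.1)·-0.585) / (3.9) = 0.638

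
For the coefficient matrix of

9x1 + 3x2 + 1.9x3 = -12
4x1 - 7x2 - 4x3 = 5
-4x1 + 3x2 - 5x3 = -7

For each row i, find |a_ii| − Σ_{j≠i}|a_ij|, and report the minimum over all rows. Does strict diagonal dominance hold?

-2

row 1: |9| − (3+1.9) = 4.1
row 2: |-7| − (4+4) = -1
row 3: |-5| − (4+3) = -2
minimum over rows = -2 → not strictly diagonally dominant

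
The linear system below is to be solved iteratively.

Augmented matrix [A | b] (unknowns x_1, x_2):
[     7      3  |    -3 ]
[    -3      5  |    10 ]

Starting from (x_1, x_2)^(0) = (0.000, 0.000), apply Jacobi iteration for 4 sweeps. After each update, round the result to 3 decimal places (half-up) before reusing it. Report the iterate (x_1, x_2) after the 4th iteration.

(-0.955, 1.294)

Iteration 1:
  x_1 = (-3 - (3)·0.000) / (7) = -0.429
  x_2 = (10 - (-3)·0.000) / (5) = 2.000
Iteration 2:
  x_1 = (-3 - (3)·2.000) / (7) = -1.286
  x_2 = (10 - (-3)·-0.429) / (5) = 1.743
Iteration 3:
  x_1 = (-3 - (3)·1.743) / (7) = -1.176
  x_2 = (10 - (-3)·-1.286) / (5) = 1.228
Iteration 4:
  x_1 = (-3 - (3)·1.228) / (7) = -0.955
  x_2 = (10 - (-3)·-1.176) / (5) = 1.294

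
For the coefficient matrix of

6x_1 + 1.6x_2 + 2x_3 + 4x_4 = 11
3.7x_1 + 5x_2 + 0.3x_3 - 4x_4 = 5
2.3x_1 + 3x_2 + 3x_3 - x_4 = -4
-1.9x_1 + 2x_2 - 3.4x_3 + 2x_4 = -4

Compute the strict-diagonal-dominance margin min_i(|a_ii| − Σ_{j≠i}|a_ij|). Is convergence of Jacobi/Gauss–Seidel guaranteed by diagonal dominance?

row 1: |6| − (1.6+2+4) = -1.6
row 2: |5| − (3.7+0.3+4) = -3
row 3: |3| − (2.3+3+1) = -3.3
row 4: |2| − (1.9+2+3.4) = -5.3
minimum over rows = -5.3 → not strictly diagonally dominant

-5.3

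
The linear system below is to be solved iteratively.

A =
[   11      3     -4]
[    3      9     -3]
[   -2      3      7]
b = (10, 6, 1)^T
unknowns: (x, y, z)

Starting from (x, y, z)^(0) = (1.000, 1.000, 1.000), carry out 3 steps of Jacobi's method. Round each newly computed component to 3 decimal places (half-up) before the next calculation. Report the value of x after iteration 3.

0.870

Iteration 1:
  x = (10 - (3)·1.000 - (-4)·1.000) / (11) = 1.000
  y = (6 - (3)·1.000 - (-3)·1.000) / (9) = 0.667
  z = (1 - (-2)·1.000 - (3)·1.000) / (7) = 0.000
Iteration 2:
  x = (10 - (3)·0.667 - (-4)·0.000) / (11) = 0.727
  y = (6 - (3)·1.000 - (-3)·0.000) / (9) = 0.333
  z = (1 - (-2)·1.000 - (3)·0.667) / (7) = 0.143
Iteration 3:
  x = (10 - (3)·0.333 - (-4)·0.143) / (11) = 0.870
  y = (6 - (3)·0.727 - (-3)·0.143) / (9) = 0.472
  z = (1 - (-2)·0.727 - (3)·0.333) / (7) = 0.208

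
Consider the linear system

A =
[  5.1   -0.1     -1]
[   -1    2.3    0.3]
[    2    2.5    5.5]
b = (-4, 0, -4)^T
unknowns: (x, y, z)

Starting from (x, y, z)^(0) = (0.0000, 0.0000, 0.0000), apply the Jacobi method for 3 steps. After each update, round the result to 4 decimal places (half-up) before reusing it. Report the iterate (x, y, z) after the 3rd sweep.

(-0.8758, -0.3453, -0.2784)

Iteration 1:
  x = (-4 - (-0.1)·0.0000 - (-1)·0.0000) / (5.1) = -0.7843
  y = (0 - (-1)·0.0000 - (0.3)·0.0000) / (2.3) = 0.0000
  z = (-4 - (2)·0.0000 - (2.5)·0.0000) / (5.5) = -0.7273
Iteration 2:
  x = (-4 - (-0.1)·0.0000 - (-1)·-0.7273) / (5.1) = -0.9269
  y = (0 - (-1)·-0.7843 - (0.3)·-0.7273) / (2.3) = -0.2461
  z = (-4 - (2)·-0.7843 - (2.5)·0.0000) / (5.5) = -0.4421
Iteration 3:
  x = (-4 - (-0.1)·-0.2461 - (-1)·-0.4421) / (5.1) = -0.8758
  y = (0 - (-1)·-0.9269 - (0.3)·-0.4421) / (2.3) = -0.3453
  z = (-4 - (2)·-0.9269 - (2.5)·-0.2461) / (5.5) = -0.2784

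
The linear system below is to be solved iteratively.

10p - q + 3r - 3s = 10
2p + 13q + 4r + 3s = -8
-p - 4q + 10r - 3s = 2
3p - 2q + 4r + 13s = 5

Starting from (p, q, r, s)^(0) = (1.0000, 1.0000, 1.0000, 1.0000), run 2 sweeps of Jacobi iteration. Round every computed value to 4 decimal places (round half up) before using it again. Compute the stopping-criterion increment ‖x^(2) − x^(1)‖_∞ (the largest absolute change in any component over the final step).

1.2131

Iteration 1:
  p = (10 - (-1)·1.0000 - (3)·1.0000 - (-3)·1.0000) / (10) = 1.1000
  q = (-8 - (2)·1.0000 - (4)·1.0000 - (3)·1.0000) / (13) = -1.3077
  r = (2 - (-1)·1.0000 - (-4)·1.0000 - (-3)·1.0000) / (10) = 1.0000
  s = (5 - (3)·1.0000 - (-2)·1.0000 - (4)·1.0000) / (13) = 0.0000
Iteration 2:
  p = (10 - (-1)·-1.3077 - (3)·1.0000 - (-3)·0.0000) / (10) = 0.5692
  q = (-8 - (2)·1.1000 - (4)·1.0000 - (3)·0.0000) / (13) = -1.0923
  r = (2 - (-1)·1.1000 - (-4)·-1.3077 - (-3)·0.0000) / (10) = -0.2131
  s = (5 - (3)·1.1000 - (-2)·-1.3077 - (4)·1.0000) / (13) = -0.3781
Change: (-0.5308, 0.2154, -1.2131, -0.3781) → max |·| = 1.2131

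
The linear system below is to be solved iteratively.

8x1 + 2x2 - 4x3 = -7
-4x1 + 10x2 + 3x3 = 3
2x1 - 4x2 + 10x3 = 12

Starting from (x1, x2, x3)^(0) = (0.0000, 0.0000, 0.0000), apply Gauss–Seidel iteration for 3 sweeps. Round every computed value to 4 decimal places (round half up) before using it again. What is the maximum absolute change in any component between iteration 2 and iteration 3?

Iteration 1:
  x1 = (-7 - (2)·0.0000 - (-4)·0.0000) / (8) = -0.8750
  x2 = (3 - (-4)·-0.8750 - (3)·0.0000) / (10) = -0.0500
  x3 = (12 - (2)·-0.8750 - (-4)·-0.0500) / (10) = 1.3550
Iteration 2:
  x1 = (-7 - (2)·-0.0500 - (-4)·1.3550) / (8) = -0.1850
  x2 = (3 - (-4)·-0.1850 - (3)·1.3550) / (10) = -0.1805
  x3 = (12 - (2)·-0.1850 - (-4)·-0.1805) / (10) = 1.1648
Iteration 3:
  x1 = (-7 - (2)·-0.1805 - (-4)·1.1648) / (8) = -0.2475
  x2 = (3 - (-4)·-0.2475 - (3)·1.1648) / (10) = -0.1484
  x3 = (12 - (2)·-0.2475 - (-4)·-0.1484) / (10) = 1.1901
Change: (-0.0625, 0.0321, 0.0253) → max |·| = 0.0625

0.0625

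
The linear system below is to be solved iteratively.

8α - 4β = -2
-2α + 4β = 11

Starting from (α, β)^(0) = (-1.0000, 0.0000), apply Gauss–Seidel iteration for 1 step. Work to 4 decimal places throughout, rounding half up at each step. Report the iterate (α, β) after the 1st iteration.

(-0.2500, 2.6250)

Iteration 1:
  α = (-2 - (-4)·0.0000) / (8) = -0.2500
  β = (11 - (-2)·-0.2500) / (4) = 2.6250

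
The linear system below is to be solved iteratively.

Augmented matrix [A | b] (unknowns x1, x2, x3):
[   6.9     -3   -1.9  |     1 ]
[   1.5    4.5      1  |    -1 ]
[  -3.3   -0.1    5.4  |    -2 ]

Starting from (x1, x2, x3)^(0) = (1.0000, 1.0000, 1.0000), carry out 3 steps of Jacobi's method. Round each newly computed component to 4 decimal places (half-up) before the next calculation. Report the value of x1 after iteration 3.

-0.0627

Iteration 1:
  x1 = (1 - (-3)·1.0000 - (-1.9)·1.0000) / (6.9) = 0.8551
  x2 = (-1 - (1.5)·1.0000 - (1)·1.0000) / (4.5) = -0.7778
  x3 = (-2 - (-3.3)·1.0000 - (-0.1)·1.0000) / (5.4) = 0.2593
Iteration 2:
  x1 = (1 - (-3)·-0.7778 - (-1.9)·0.2593) / (6.9) = -0.1218
  x2 = (-1 - (1.5)·0.8551 - (1)·0.2593) / (4.5) = -0.5649
  x3 = (-2 - (-3.3)·0.8551 - (-0.1)·-0.7778) / (5.4) = 0.1378
Iteration 3:
  x1 = (1 - (-3)·-0.5649 - (-1.9)·0.1378) / (6.9) = -0.0627
  x2 = (-1 - (1.5)·-0.1218 - (1)·0.1378) / (4.5) = -0.2122
  x3 = (-2 - (-3.3)·-0.1218 - (-0.1)·-0.5649) / (5.4) = -0.4553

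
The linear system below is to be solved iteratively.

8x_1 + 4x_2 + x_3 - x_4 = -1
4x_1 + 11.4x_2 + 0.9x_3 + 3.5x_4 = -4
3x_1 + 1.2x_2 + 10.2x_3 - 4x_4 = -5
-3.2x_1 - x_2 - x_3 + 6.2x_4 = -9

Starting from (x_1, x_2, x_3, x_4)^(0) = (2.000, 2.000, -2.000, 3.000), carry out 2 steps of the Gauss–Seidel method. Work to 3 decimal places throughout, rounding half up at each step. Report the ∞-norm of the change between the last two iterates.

2.119

Iteration 1:
  x_1 = (-1 - (4)·2.000 - (1)·-2.000 - (-1)·3.000) / (8) = -0.500
  x_2 = (-4 - (4)·-0.500 - (0.9)·-2.000 - (3.5)·3.000) / (11.4) = -0.939
  x_3 = (-5 - (3)·-0.500 - (1.2)·-0.939 - (-4)·3.000) / (10.2) = 0.944
  x_4 = (-9 - (-3.2)·-0.500 - (-1)·-0.939 - (-1)·0.944) / (6.2) = -1.709
Iteration 2:
  x_1 = (-1 - (4)·-0.939 - (1)·0.944 - (-1)·-1.709) / (8) = 0.013
  x_2 = (-4 - (4)·0.013 - (0.9)·0.944 - (3.5)·-1.709) / (11.4) = 0.095
  x_3 = (-5 - (3)·0.013 - (1.2)·0.095 - (-4)·-1.709) / (10.2) = -1.175
  x_4 = (-9 - (-3.2)·0.013 - (-1)·0.095 - (-1)·-1.175) / (6.2) = -1.619
Change: (0.513, 1.034, -2.119, 0.090) → max |·| = 2.119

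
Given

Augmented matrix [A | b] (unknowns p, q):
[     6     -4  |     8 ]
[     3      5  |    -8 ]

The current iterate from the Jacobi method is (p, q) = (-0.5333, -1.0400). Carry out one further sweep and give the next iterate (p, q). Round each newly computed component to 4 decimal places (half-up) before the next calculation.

(0.6400, -1.2800)

One sweep:
  p = (8 - (-4)·-1.0400) / (6) = 0.6400
  q = (-8 - (3)·-0.5333) / (5) = -1.2800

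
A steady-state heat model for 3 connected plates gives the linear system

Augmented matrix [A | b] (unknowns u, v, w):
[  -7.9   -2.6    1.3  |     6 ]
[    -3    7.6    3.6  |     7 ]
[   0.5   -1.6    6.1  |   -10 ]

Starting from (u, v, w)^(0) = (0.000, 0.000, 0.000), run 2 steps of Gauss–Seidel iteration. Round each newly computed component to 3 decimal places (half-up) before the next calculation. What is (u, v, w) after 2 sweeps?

Iteration 1:
  u = (6 - (-2.6)·0.000 - (1.3)·0.000) / (-7.9) = -0.759
  v = (7 - (-3)·-0.759 - (3.6)·0.000) / (7.6) = 0.621
  w = (-10 - (0.5)·-0.759 - (-1.6)·0.621) / (6.1) = -1.414
Iteration 2:
  u = (6 - (-2.6)·0.621 - (1.3)·-1.414) / (-7.9) = -1.197
  v = (7 - (-3)·-1.197 - (3.6)·-1.414) / (7.6) = 1.118
  w = (-10 - (0.5)·-1.197 - (-1.6)·1.118) / (6.1) = -1.248

(-1.197, 1.118, -1.248)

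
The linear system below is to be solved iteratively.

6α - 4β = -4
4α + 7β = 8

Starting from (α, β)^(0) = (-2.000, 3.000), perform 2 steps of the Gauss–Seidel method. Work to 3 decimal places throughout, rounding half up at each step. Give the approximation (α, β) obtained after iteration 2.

Iteration 1:
  α = (-4 - (-4)·3.000) / (6) = 1.333
  β = (8 - (4)·1.333) / (7) = 0.381
Iteration 2:
  α = (-4 - (-4)·0.381) / (6) = -0.413
  β = (8 - (4)·-0.413) / (7) = 1.379

(-0.413, 1.379)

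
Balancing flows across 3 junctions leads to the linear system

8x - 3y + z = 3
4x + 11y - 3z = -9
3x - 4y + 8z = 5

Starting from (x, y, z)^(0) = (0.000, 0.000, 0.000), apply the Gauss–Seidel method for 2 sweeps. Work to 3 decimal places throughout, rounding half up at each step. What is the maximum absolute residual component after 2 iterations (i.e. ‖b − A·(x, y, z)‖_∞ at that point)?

0.602

Iteration 1:
  x = (3 - (-3)·0.000 - (1)·0.000) / (8) = 0.375
  y = (-9 - (4)·0.375 - (-3)·0.000) / (11) = -0.955
  z = (5 - (3)·0.375 - (-4)·-0.955) / (8) = 0.007
Iteration 2:
  x = (3 - (-3)·-0.955 - (1)·0.007) / (8) = 0.016
  y = (-9 - (4)·0.016 - (-3)·0.007) / (11) = -0.822
  z = (5 - (3)·0.016 - (-4)·-0.822) / (8) = 0.208
Residual b − A·x = (0.198, 0.602, 0.000); ∞-norm = 0.602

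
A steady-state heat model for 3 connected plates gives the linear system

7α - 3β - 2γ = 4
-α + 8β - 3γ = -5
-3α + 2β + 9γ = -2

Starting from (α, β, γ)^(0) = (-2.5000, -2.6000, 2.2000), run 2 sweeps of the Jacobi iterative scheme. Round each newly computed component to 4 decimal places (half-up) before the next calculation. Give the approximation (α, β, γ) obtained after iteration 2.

(0.3867, -0.7935, -0.1687)

Iteration 1:
  α = (4 - (-3)·-2.6000 - (-2)·2.2000) / (7) = 0.0857
  β = (-5 - (-1)·-2.5000 - (-3)·2.2000) / (8) = -0.1125
  γ = (-2 - (-3)·-2.5000 - (2)·-2.6000) / (9) = -0.4778
Iteration 2:
  α = (4 - (-3)·-0.1125 - (-2)·-0.4778) / (7) = 0.3867
  β = (-5 - (-1)·0.0857 - (-3)·-0.4778) / (8) = -0.7935
  γ = (-2 - (-3)·0.0857 - (2)·-0.1125) / (9) = -0.1687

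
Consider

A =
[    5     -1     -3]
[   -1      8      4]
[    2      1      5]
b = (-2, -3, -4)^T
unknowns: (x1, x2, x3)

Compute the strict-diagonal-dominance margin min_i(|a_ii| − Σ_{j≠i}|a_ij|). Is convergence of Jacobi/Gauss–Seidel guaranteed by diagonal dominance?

row 1: |5| − (1+3) = 1
row 2: |8| − (1+4) = 3
row 3: |5| − (2+1) = 2
minimum over rows = 1 → strictly diagonally dominant (convergence guaranteed)

1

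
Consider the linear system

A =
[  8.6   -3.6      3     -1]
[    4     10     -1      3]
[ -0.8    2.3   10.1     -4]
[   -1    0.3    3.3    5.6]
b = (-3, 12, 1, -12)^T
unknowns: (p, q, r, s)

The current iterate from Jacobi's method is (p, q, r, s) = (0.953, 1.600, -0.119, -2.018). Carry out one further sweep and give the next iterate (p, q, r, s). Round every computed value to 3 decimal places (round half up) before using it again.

(0.128, 1.412, -0.989, -1.988)

One sweep:
  p = (-3 - (-3.6)·1.600 - (3)·-0.119 - (-1)·-2.018) / (8.6) = 0.128
  q = (12 - (4)·0.953 - (-1)·-0.119 - (3)·-2.018) / (10) = 1.412
  r = (1 - (-0.8)·0.953 - (2.3)·1.600 - (-4)·-2.018) / (10.1) = -0.989
  s = (-12 - (-1)·0.953 - (0.3)·1.600 - (3.3)·-0.119) / (5.6) = -1.988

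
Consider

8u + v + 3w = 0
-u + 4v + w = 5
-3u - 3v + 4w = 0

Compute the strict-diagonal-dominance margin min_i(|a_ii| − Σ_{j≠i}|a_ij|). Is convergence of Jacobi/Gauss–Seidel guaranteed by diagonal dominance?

-2

row 1: |8| − (1+3) = 4
row 2: |4| − (1+1) = 2
row 3: |4| − (3+3) = -2
minimum over rows = -2 → not strictly diagonally dominant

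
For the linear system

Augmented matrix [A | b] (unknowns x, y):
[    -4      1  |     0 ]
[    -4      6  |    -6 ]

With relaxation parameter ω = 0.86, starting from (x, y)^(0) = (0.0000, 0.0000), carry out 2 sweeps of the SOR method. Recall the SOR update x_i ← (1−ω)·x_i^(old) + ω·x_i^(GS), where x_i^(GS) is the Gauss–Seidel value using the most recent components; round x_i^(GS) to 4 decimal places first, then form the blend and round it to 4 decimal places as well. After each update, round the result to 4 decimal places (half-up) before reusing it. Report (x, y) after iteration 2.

Iteration 1:
  x: GS value = (0 - (1)·0.0000) / (-4) = 0.0000;  x ← (1−ω)·0.0000 + ω·0.0000 = 0.0000
  y: GS value = (-6 - (-4)·0.0000) / (6) = -1.0000;  y ← (1−ω)·0.0000 + ω·-1.0000 = -0.8600
Iteration 2:
  x: GS value = (0 - (1)·-0.8600) / (-4) = -0.2150;  x ← (1−ω)·0.0000 + ω·-0.2150 = -0.1849
  y: GS value = (-6 - (-4)·-0.1849) / (6) = -1.1233;  y ← (1−ω)·-0.8600 + ω·-1.1233 = -1.0864

(-0.1849, -1.0864)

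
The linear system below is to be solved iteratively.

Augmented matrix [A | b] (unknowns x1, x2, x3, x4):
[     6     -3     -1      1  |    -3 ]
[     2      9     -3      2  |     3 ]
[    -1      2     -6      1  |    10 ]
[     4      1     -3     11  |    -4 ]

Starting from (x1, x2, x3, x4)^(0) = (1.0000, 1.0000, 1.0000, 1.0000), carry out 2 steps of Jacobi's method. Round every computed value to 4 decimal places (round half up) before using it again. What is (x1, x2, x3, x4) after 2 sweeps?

Iteration 1:
  x1 = (-3 - (-3)·1.0000 - (-1)·1.0000 - (1)·1.0000) / (6) = 0.0000
  x2 = (3 - (2)·1.0000 - (-3)·1.0000 - (2)·1.0000) / (9) = 0.2222
  x3 = (10 - (-1)·1.0000 - (2)·1.0000 - (1)·1.0000) / (-6) = -1.3333
  x4 = (-4 - (4)·1.0000 - (1)·1.0000 - (-3)·1.0000) / (11) = -0.5455
Iteration 2:
  x1 = (-3 - (-3)·0.2222 - (-1)·-1.3333 - (1)·-0.5455) / (6) = -0.5202
  x2 = (3 - (2)·0.0000 - (-3)·-1.3333 - (2)·-0.5455) / (9) = 0.0101
  x3 = (10 - (-1)·0.0000 - (2)·0.2222 - (1)·-0.5455) / (-6) = -1.6835
  x4 = (-4 - (4)·0.0000 - (1)·0.2222 - (-3)·-1.3333) / (11) = -0.7475

(-0.5202, 0.0101, -1.6835, -0.7475)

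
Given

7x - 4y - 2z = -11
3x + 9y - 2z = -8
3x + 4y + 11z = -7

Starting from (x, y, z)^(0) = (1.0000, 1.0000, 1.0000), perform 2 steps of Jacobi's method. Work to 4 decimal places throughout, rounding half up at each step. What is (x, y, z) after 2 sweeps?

Iteration 1:
  x = (-11 - (-4)·1.0000 - (-2)·1.0000) / (7) = -0.7143
  y = (-8 - (3)·1.0000 - (-2)·1.0000) / (9) = -1.0000
  z = (-7 - (3)·1.0000 - (4)·1.0000) / (11) = -1.2727
Iteration 2:
  x = (-11 - (-4)·-1.0000 - (-2)·-1.2727) / (7) = -2.5065
  y = (-8 - (3)·-0.7143 - (-2)·-1.2727) / (9) = -0.9336
  z = (-7 - (3)·-0.7143 - (4)·-1.0000) / (11) = -0.0779

(-2.5065, -0.9336, -0.0779)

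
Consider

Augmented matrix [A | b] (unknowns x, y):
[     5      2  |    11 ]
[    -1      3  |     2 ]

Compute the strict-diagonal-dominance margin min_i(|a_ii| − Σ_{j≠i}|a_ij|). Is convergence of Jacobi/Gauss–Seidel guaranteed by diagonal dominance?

2

row 1: |5| − (2) = 3
row 2: |3| − (1) = 2
minimum over rows = 2 → strictly diagonally dominant (convergence guaranteed)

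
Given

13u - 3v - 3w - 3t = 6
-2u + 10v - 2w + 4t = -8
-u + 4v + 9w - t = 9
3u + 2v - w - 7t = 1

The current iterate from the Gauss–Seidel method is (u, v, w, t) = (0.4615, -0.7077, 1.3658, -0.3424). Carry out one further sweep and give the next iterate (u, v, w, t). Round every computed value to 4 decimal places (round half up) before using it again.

(0.5344, -0.2830, 1.1471, -0.1586)

One sweep:
  u = (6 - (-3)·-0.7077 - (-3)·1.3658 - (-3)·-0.3424) / (13) = 0.5344
  v = (-8 - (-2)·0.5344 - (-2)·1.3658 - (4)·-0.3424) / (10) = -0.2830
  w = (9 - (-1)·0.5344 - (4)·-0.2830 - (-1)·-0.3424) / (9) = 1.1471
  t = (1 - (3)·0.5344 - (2)·-0.2830 - (-1)·1.1471) / (-7) = -0.1586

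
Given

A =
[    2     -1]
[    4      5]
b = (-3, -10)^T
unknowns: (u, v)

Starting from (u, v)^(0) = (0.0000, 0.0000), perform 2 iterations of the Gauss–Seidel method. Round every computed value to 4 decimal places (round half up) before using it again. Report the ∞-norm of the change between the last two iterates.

0.4000

Iteration 1:
  u = (-3 - (-1)·0.0000) / (2) = -1.5000
  v = (-10 - (4)·-1.5000) / (5) = -0.8000
Iteration 2:
  u = (-3 - (-1)·-0.8000) / (2) = -1.9000
  v = (-10 - (4)·-1.9000) / (5) = -0.4800
Change: (-0.4000, 0.3200) → max |·| = 0.4000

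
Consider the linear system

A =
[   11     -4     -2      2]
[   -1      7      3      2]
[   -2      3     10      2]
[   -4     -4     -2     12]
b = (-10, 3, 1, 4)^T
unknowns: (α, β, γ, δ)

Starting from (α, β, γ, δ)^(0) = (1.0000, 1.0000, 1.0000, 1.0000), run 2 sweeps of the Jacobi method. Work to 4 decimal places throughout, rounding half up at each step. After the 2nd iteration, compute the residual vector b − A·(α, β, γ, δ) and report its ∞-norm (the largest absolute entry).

Iteration 1:
  α = (-10 - (-4)·1.0000 - (-2)·1.0000 - (2)·1.0000) / (11) = -0.5455
  β = (3 - (-1)·1.0000 - (3)·1.0000 - (2)·1.0000) / (7) = -0.1429
  γ = (1 - (-2)·1.0000 - (3)·1.0000 - (2)·1.0000) / (10) = -0.2000
  δ = (4 - (-4)·1.0000 - (-4)·1.0000 - (-2)·1.0000) / (12) = 1.1667
Iteration 2:
  α = (-10 - (-4)·-0.1429 - (-2)·-0.2000 - (2)·1.1667) / (11) = -1.2095
  β = (3 - (-1)·-0.5455 - (3)·-0.2000 - (2)·1.1667) / (7) = 0.1030
  γ = (1 - (-2)·-0.5455 - (3)·-0.1429 - (2)·1.1667) / (10) = -0.1996
  δ = (4 - (-4)·-0.5455 - (-4)·-0.1429 - (-2)·-0.2000) / (12) = 0.0705
Residual b − A·x = (3.1763, 1.5273, 0.1270, -1.6712); ∞-norm = 3.1763

3.1763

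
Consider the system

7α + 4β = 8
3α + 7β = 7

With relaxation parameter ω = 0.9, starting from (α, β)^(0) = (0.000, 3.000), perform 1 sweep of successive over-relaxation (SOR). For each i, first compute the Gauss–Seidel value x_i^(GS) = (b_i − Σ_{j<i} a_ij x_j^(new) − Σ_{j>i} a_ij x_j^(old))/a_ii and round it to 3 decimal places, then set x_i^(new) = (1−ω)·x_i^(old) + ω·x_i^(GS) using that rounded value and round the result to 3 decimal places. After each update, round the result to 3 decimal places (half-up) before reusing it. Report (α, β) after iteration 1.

Iteration 1:
  α: GS value = (8 - (4)·3.000) / (7) = -0.571;  α ← (1−ω)·0.000 + ω·-0.571 = -0.514
  β: GS value = (7 - (3)·-0.514) / (7) = 1.220;  β ← (1−ω)·3.000 + ω·1.220 = 1.398

(-0.514, 1.398)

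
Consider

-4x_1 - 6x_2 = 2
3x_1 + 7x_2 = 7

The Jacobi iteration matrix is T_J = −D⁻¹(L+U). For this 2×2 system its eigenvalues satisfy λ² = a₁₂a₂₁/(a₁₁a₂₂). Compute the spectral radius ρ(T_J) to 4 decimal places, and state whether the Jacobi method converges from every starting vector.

0.8018

a₁₂a₂₁/(a₁₁a₂₂) = (-6)·(3) / ((-4)·(7)) = 0.642857
ρ = √|0.642857| = √0.642857 = 0.8018
ρ < 1, so Jacobi converges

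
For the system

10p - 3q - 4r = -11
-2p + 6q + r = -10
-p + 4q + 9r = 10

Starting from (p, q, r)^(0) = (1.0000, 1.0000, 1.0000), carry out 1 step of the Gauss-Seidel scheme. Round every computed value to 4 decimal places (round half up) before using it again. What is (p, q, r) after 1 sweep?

Iteration 1:
  p = (-11 - (-3)·1.0000 - (-4)·1.0000) / (10) = -0.4000
  q = (-10 - (-2)·-0.4000 - (1)·1.0000) / (6) = -1.9667
  r = (10 - (-1)·-0.4000 - (4)·-1.9667) / (9) = 1.9408

(-0.4000, -1.9667, 1.9408)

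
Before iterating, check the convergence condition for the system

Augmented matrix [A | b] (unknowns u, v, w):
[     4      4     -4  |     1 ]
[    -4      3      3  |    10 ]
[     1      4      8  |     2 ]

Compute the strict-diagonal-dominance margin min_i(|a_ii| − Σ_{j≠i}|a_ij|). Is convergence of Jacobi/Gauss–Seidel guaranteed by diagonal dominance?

-4

row 1: |4| − (4+4) = -4
row 2: |3| − (4+3) = -4
row 3: |8| − (1+4) = 3
minimum over rows = -4 → not strictly diagonally dominant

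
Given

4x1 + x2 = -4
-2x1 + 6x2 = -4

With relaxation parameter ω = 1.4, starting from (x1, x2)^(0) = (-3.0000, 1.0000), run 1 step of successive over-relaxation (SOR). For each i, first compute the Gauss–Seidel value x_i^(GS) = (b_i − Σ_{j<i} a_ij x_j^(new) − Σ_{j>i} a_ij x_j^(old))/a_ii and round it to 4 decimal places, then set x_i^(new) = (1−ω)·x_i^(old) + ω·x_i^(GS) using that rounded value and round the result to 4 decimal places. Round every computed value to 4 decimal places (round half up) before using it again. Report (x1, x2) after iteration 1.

(-0.5500, -1.5900)

Iteration 1:
  x1: GS value = (-4 - (1)·1.0000) / (4) = -1.2500;  x1 ← (1−ω)·-3.0000 + ω·-1.2500 = -0.5500
  x2: GS value = (-4 - (-2)·-0.5500) / (6) = -0.8500;  x2 ← (1−ω)·1.0000 + ω·-0.8500 = -1.5900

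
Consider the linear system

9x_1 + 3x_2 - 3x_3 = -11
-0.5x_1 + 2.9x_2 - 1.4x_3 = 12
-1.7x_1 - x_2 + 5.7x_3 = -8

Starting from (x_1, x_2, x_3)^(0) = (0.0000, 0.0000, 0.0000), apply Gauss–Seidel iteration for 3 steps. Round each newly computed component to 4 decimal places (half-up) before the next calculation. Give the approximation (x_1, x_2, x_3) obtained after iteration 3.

Iteration 1:
  x_1 = (-11 - (3)·0.0000 - (-3)·0.0000) / (9) = -1.2222
  x_2 = (12 - (-0.5)·-1.2222 - (-1.4)·0.0000) / (2.9) = 3.9272
  x_3 = (-8 - (-1.7)·-1.2222 - (-1)·3.9272) / (5.7) = -1.0790
Iteration 2:
  x_1 = (-11 - (3)·3.9272 - (-3)·-1.0790) / (9) = -2.8910
  x_2 = (12 - (-0.5)·-2.8910 - (-1.4)·-1.0790) / (2.9) = 3.1186
  x_3 = (-8 - (-1.7)·-2.8910 - (-1)·3.1186) / (5.7) = -1.7186
Iteration 3:
  x_1 = (-11 - (3)·3.1186 - (-3)·-1.7186) / (9) = -2.8346
  x_2 = (12 - (-0.5)·-2.8346 - (-1.4)·-1.7186) / (2.9) = 2.8195
  x_3 = (-8 - (-1.7)·-2.8346 - (-1)·2.8195) / (5.7) = -1.7543

(-2.8346, 2.8195, -1.7543)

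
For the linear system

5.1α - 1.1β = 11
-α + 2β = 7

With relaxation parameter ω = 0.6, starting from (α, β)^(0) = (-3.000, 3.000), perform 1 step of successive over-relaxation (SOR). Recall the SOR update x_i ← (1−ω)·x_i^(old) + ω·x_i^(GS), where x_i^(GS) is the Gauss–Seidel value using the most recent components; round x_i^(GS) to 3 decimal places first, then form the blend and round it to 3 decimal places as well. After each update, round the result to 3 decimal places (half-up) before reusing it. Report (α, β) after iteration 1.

Iteration 1:
  α: GS value = (11 - (-1.1)·3.000) / (5.1) = 2.804;  α ← (1−ω)·-3.000 + ω·2.804 = 0.482
  β: GS value = (7 - (-1)·0.482) / (2) = 3.741;  β ← (1−ω)·3.000 + ω·3.741 = 3.445

(0.482, 3.445)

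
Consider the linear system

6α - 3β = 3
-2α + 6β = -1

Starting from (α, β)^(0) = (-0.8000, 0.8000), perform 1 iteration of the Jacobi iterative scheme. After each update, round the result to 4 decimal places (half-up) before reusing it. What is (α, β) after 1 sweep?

(0.9000, -0.4333)

Iteration 1:
  α = (3 - (-3)·0.8000) / (6) = 0.9000
  β = (-1 - (-2)·-0.8000) / (6) = -0.4333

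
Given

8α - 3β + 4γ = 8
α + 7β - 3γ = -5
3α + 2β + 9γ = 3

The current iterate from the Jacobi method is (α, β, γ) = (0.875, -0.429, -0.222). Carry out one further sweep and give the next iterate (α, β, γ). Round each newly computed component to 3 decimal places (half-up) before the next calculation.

(0.950, -0.934, 0.137)

One sweep:
  α = (8 - (-3)·-0.429 - (4)·-0.222) / (8) = 0.950
  β = (-5 - (1)·0.875 - (-3)·-0.222) / (7) = -0.934
  γ = (3 - (3)·0.875 - (2)·-0.429) / (9) = 0.137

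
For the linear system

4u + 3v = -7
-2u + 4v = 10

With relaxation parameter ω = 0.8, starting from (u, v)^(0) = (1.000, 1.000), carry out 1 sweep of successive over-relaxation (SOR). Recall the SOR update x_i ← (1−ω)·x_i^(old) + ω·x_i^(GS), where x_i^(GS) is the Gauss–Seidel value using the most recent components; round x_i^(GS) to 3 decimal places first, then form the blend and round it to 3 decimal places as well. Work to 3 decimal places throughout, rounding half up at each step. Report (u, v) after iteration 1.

Iteration 1:
  u: GS value = (-7 - (3)·1.000) / (4) = -2.500;  u ← (1−ω)·1.000 + ω·-2.500 = -1.800
  v: GS value = (10 - (-2)·-1.800) / (4) = 1.600;  v ← (1−ω)·1.000 + ω·1.600 = 1.480

(-1.800, 1.480)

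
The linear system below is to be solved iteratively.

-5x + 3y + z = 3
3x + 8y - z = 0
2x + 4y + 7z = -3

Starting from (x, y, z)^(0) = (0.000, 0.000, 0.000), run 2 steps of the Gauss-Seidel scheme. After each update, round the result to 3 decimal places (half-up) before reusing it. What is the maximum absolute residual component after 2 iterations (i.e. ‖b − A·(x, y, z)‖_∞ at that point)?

Iteration 1:
  x = (3 - (3)·0.000 - (1)·0.000) / (-5) = -0.600
  y = (0 - (3)·-0.600 - (-1)·0.000) / (8) = 0.225
  z = (-3 - (2)·-0.600 - (4)·0.225) / (7) = -0.386
Iteration 2:
  x = (3 - (3)·0.225 - (1)·-0.386) / (-5) = -0.542
  y = (0 - (3)·-0.542 - (-1)·-0.386) / (8) = 0.155
  z = (-3 - (2)·-0.542 - (4)·0.155) / (7) = -0.362
Residual b − A·x = (0.187, 0.024, -0.002); ∞-norm = 0.187

0.187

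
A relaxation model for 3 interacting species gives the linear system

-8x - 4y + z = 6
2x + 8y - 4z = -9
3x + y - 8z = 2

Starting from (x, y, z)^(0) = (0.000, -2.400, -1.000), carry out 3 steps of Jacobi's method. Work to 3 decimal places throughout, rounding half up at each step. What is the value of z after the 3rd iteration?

-0.437

Iteration 1:
  x = (6 - (-4)·-2.400 - (1)·-1.000) / (-8) = 0.325
  y = (-9 - (2)·0.000 - (-4)·-1.000) / (8) = -1.625
  z = (2 - (3)·0.000 - (1)·-2.400) / (-8) = -0.550
Iteration 2:
  x = (6 - (-4)·-1.625 - (1)·-0.550) / (-8) = -0.006
  y = (-9 - (2)·0.325 - (-4)·-0.550) / (8) = -1.481
  z = (2 - (3)·0.325 - (1)·-1.625) / (-8) = -0.331
Iteration 3:
  x = (6 - (-4)·-1.481 - (1)·-0.331) / (-8) = -0.051
  y = (-9 - (2)·-0.006 - (-4)·-0.331) / (8) = -1.289
  z = (2 - (3)·-0.006 - (1)·-1.481) / (-8) = -0.437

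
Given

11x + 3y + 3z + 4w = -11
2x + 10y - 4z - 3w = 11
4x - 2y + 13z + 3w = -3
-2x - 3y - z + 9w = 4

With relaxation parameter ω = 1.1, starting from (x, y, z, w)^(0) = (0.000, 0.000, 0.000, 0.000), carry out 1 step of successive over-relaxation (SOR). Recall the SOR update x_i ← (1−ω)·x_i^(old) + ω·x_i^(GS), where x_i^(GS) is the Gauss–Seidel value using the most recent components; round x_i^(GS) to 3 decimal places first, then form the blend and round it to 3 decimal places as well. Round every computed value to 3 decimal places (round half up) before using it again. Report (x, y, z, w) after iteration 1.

Iteration 1:
  x: GS value = (-11 - (3)·0.000 - (3)·0.000 - (4)·0.000) / (11) = -1.000;  x ← (1−ω)·0.000 + ω·-1.000 = -1.100
  y: GS value = (11 - (2)·-1.100 - (-4)·0.000 - (-3)·0.000) / (10) = 1.320;  y ← (1−ω)·0.000 + ω·1.320 = 1.452
  z: GS value = (-3 - (4)·-1.100 - (-2)·1.452 - (3)·0.000) / (13) = 0.331;  z ← (1−ω)·0.000 + ω·0.331 = 0.364
  w: GS value = (4 - (-2)·-1.100 - (-3)·1.452 - (-1)·0.364) / (9) = 0.724;  w ← (1−ω)·0.000 + ω·0.724 = 0.796

(-1.100, 1.452, 0.364, 0.796)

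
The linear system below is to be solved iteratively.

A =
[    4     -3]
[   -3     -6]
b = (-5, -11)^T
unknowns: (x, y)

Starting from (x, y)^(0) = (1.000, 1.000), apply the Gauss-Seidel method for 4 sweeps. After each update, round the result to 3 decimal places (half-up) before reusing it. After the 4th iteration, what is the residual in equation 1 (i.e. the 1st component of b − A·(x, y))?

Iteration 1:
  x = (-5 - (-3)·1.000) / (4) = -0.500
  y = (-11 - (-3)·-0.500) / (-6) = 2.083
Iteration 2:
  x = (-5 - (-3)·2.083) / (4) = 0.312
  y = (-11 - (-3)·0.312) / (-6) = 1.677
Iteration 3:
  x = (-5 - (-3)·1.677) / (4) = 0.008
  y = (-11 - (-3)·0.008) / (-6) = 1.829
Iteration 4:
  x = (-5 - (-3)·1.829) / (4) = 0.122
  y = (-11 - (-3)·0.122) / (-6) = 1.772
Residual b − A·x = (-0.172, -0.002)

-0.172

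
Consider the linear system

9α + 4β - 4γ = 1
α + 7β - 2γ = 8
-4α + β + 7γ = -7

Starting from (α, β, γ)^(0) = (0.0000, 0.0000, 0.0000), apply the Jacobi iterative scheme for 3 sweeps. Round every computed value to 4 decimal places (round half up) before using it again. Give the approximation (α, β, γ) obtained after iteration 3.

Iteration 1:
  α = (1 - (4)·0.0000 - (-4)·0.0000) / (9) = 0.1111
  β = (8 - (1)·0.0000 - (-2)·0.0000) / (7) = 1.1429
  γ = (-7 - (-4)·0.0000 - (1)·0.0000) / (7) = -1.0000
Iteration 2:
  α = (1 - (4)·1.1429 - (-4)·-1.0000) / (9) = -0.8413
  β = (8 - (1)·0.1111 - (-2)·-1.0000) / (7) = 0.8413
  γ = (-7 - (-4)·0.1111 - (1)·1.1429) / (7) = -1.0998
Iteration 3:
  α = (1 - (4)·0.8413 - (-4)·-1.0998) / (9) = -0.7516
  β = (8 - (1)·-0.8413 - (-2)·-1.0998) / (7) = 0.9488
  γ = (-7 - (-4)·-0.8413 - (1)·0.8413) / (7) = -1.6009

(-0.7516, 0.9488, -1.6009)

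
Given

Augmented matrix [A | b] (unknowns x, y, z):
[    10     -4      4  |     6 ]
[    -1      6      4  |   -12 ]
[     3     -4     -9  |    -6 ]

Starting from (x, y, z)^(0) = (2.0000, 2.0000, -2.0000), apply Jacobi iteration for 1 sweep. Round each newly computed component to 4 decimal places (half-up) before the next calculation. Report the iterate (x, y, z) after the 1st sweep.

Iteration 1:
  x = (6 - (-4)·2.0000 - (4)·-2.0000) / (10) = 2.2000
  y = (-12 - (-1)·2.0000 - (4)·-2.0000) / (6) = -0.3333
  z = (-6 - (3)·2.0000 - (-4)·2.0000) / (-9) = 0.4444

(2.2000, -0.3333, 0.4444)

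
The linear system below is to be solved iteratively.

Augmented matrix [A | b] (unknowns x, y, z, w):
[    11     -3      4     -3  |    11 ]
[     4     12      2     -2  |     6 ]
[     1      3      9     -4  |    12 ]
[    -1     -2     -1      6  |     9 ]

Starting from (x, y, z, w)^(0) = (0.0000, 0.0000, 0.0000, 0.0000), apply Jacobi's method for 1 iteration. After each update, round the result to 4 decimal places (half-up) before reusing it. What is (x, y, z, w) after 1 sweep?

(1.0000, 0.5000, 1.3333, 1.5000)

Iteration 1:
  x = (11 - (-3)·0.0000 - (4)·0.0000 - (-3)·0.0000) / (11) = 1.0000
  y = (6 - (4)·0.0000 - (2)·0.0000 - (-2)·0.0000) / (12) = 0.5000
  z = (12 - (1)·0.0000 - (3)·0.0000 - (-4)·0.0000) / (9) = 1.3333
  w = (9 - (-1)·0.0000 - (-2)·0.0000 - (-1)·0.0000) / (6) = 1.5000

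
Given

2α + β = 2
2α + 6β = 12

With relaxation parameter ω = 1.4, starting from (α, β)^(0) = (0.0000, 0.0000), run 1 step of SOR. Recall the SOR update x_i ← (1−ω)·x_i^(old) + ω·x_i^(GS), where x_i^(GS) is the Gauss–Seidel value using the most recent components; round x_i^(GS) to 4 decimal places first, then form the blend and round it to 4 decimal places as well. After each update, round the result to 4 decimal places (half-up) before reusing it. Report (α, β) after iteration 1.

Iteration 1:
  α: GS value = (2 - (1)·0.0000) / (2) = 1.0000;  α ← (1−ω)·0.0000 + ω·1.0000 = 1.4000
  β: GS value = (12 - (2)·1.4000) / (6) = 1.5333;  β ← (1−ω)·0.0000 + ω·1.5333 = 2.1466

(1.4000, 2.1466)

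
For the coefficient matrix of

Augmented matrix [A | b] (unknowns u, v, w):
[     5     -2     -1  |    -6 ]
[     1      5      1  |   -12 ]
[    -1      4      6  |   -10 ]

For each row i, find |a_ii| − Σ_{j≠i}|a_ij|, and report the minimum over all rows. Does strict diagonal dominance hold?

1

row 1: |5| − (2+1) = 2
row 2: |5| − (1+1) = 3
row 3: |6| − (1+4) = 1
minimum over rows = 1 → strictly diagonally dominant (convergence guaranteed)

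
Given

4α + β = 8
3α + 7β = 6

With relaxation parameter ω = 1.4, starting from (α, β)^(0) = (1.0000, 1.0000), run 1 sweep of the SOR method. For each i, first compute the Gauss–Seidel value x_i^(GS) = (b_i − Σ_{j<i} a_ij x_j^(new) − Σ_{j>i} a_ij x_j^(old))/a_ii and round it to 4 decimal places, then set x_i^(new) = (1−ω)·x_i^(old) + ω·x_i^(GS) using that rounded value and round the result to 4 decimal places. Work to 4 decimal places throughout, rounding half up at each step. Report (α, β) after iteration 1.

Iteration 1:
  α: GS value = (8 - (1)·1.0000) / (4) = 1.7500;  α ← (1−ω)·1.0000 + ω·1.7500 = 2.0500
  β: GS value = (6 - (3)·2.0500) / (7) = -0.0214;  β ← (1−ω)·1.0000 + ω·-0.0214 = -0.4300

(2.0500, -0.4300)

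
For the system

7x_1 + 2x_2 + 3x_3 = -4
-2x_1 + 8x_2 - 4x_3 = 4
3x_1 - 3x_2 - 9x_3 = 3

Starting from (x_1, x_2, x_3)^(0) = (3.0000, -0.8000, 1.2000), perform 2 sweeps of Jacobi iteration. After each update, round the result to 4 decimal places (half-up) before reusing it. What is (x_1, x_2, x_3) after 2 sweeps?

Iteration 1:
  x_1 = (-4 - (2)·-0.8000 - (3)·1.2000) / (7) = -0.8571
  x_2 = (4 - (-2)·3.0000 - (-4)·1.2000) / (8) = 1.8500
  x_3 = (3 - (3)·3.0000 - (-3)·-0.8000) / (-9) = 0.9333
Iteration 2:
  x_1 = (-4 - (2)·1.8500 - (3)·0.9333) / (7) = -1.5000
  x_2 = (4 - (-2)·-0.8571 - (-4)·0.9333) / (8) = 0.7524
  x_3 = (3 - (3)·-0.8571 - (-3)·1.8500) / (-9) = -1.2357

(-1.5000, 0.7524, -1.2357)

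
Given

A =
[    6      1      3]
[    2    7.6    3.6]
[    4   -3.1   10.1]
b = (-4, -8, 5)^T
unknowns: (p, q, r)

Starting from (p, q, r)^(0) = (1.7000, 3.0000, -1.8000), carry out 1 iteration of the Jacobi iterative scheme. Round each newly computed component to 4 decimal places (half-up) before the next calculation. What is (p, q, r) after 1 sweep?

Iteration 1:
  p = (-4 - (1)·3.0000 - (3)·-1.8000) / (6) = -0.2667
  q = (-8 - (2)·1.7000 - (3.6)·-1.8000) / (7.6) = -0.6474
  r = (5 - (4)·1.7000 - (-3.1)·3.0000) / (10.1) = 0.7426

(-0.2667, -0.6474, 0.7426)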